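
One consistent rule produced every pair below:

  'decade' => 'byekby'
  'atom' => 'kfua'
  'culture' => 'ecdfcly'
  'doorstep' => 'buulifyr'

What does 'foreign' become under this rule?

d(3)→b(1) and e(4)→y(24) fit y≡23x+10 (mod 26); the inverse of 23 mod 26 is 17. Treating letters as 0–25, the rule is x ↦ 23x + 10 (mod 26).
Applying it to foreign: f(5)→23·5+10≡21=v; o(14)→23·14+10≡20=u; r(17)→23·17+10≡11=l; e(4)→23·4+10≡24=y; i(8)→23·8+10≡12=m; g(6)→23·6+10≡18=s; n(13)→23·13+10≡23=x (all mod 26).

vulymsx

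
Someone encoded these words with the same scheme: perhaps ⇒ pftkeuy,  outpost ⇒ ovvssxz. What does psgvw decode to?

press

In perhaps: p→p is +0, e→f is +1, r→t is +2, h→k is +3 — the shift increases by 1 each position. The shift increases by 1 at each position, starting from +0: 0, 1, 2, ….
Undoing it on psgvw: p−0=p, s−1=r, g−2=e, v−3=s, w−4=s.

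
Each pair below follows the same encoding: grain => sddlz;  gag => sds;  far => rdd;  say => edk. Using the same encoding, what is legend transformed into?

xhshzp

The shift depends on letter class: consonant g→s is +12, but vowel a→d is +3. The rule splits by letter class: vowels +3, consonants +12.
For legend: l(cons)+12=x, e(vowel)+3=h, g(cons)+12=s, e(vowel)+3=h, n(cons)+12=z, d(cons)+12=p.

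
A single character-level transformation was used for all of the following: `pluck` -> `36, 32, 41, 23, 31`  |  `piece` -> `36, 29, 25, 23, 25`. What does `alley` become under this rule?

Letters become their 1-based position plus 20 (so a→21, b→22, …).
On alley: a=1→21, l=12→32, l=12→32, e=5→25, y=25→45.

21, 32, 32, 25, 45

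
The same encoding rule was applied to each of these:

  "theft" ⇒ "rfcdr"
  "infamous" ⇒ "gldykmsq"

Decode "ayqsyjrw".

casualty

Compare letters: t→r is +24, h→f is +24, e→c is +24 — a constant shift. Each letter is shifted forward by 24 in the alphabet (a Caesar shift of +24).
Undoing it on ayqsyjrw: a−24=c, y−24=a, q−24=s, s−24=u, y−24=a, j−24=l, r−24=t, w−24=y.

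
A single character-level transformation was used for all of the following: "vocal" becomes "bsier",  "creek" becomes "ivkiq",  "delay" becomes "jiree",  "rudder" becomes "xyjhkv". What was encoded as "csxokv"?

worker

Shifts by position in vocal: pos 0: v→b (+6), pos 1: o→s (+4), pos 2: c→i (+6), pos 3: a→e (+4) — repeating every 2. A repeating key of period 2 is used — shifts +6, +4 over and over.
Decoding csxokv: c−6=w, s−4=o, x−6=r, o−4=k, k−6=e, v−4=r.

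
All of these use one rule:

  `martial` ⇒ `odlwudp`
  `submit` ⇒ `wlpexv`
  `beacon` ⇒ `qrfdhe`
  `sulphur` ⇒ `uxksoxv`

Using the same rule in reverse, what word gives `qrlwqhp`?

The output letters match the input read backwards, each shifted +3: martial reversed is laitram. Read the word backwards and shift each letter +3.
Decoding qrlwqhp: shift back: q−3=n, r−3=o, l−3=i, w−3=t, q−3=n, h−3=e, p−3=m → noitnem; then reverse → mention.

mention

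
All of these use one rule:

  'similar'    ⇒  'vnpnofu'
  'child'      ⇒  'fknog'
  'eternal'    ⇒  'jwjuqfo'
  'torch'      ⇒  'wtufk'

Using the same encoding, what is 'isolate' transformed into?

Two shifts are in play — +5 for a/e/i/o/u, +3 for every other letter.
For isolate: i(vowel)+5=n, s(cons)+3=v, o(vowel)+5=t, l(cons)+3=o, a(vowel)+5=f, t(cons)+3=w, e(vowel)+5=j.

nvtofwj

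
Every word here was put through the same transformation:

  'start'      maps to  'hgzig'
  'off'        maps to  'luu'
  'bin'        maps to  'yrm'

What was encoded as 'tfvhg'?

guest

Each pair mirrors across the alphabet (s↔h, t↔g, a↔z): positions sum to 25. Each letter is replaced by its mirror in the alphabet: a↔z, b↔y, c↔x, and so on (the Atbash cipher).
Decoding tfvhg: t↔g, f↔u, v↔e, h↔s, g↔t.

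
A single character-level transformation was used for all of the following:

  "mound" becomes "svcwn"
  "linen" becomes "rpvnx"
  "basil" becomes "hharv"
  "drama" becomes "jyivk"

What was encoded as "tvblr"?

In mound: m→s is +6, o→v is +7, u→c is +8, n→w is +9 — the shift increases by 1 each position. Letter i (0-indexed) is shifted by i+6, so successive shifts are 6, 7, 8, ….
Undoing it on tvblr: t−6=n, v−7=o, b−8=t, l−9=c, r−10=h.

notch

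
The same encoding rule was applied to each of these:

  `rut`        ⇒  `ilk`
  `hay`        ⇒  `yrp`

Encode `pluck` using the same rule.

gcltb

Compare letters: r→i is +17, u→l is +17, t→k is +17 — a constant shift. This is a Caesar cipher with shift 17.
On pluck: p+17=g, l+17=c, u+17=l, c+17=t, k+17=b.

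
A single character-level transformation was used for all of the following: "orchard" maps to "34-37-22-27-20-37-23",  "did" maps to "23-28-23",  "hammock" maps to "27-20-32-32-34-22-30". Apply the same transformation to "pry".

Letters become their 1-based position plus 19 (so a→20, b→21, …).
Applying it to pry: p=16→35, r=18→37, y=25→44.

35-37-44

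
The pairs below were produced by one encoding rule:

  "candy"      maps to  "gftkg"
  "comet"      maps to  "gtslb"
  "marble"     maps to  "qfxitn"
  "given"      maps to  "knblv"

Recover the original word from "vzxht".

rural

In candy: c→g is +4, a→f is +5, n→t is +6, d→k is +7 — the shift increases by 1 each position. Each letter shifts forward by (position + 4), i.e. 4, 5, 6, … — the shift grows by one for each successive letter.
Decoding vzxht: v−4=r, z−5=u, x−6=r, h−7=a, t−8=l.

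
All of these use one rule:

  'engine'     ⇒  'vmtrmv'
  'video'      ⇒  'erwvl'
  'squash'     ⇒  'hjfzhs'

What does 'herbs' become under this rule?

sviyh

Each pair mirrors across the alphabet (e↔v, n↔m, g↔t): positions sum to 25. This is the alphabet-reversal cipher (Atbash): a becomes z, b becomes y, etc.
Applying it to herbs: h↔s, e↔v, r↔i, b↔y, s↔h.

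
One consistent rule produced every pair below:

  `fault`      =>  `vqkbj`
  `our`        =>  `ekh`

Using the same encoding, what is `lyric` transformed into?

Compare letters: f→v is +16, a→q is +16, u→k is +16 — a constant shift. Each letter is shifted forward by 16 in the alphabet (a Caesar shift of +16).
On lyric: l+16=b, y+16=o, r+16=h, i+16=y, c+16=s.

bohys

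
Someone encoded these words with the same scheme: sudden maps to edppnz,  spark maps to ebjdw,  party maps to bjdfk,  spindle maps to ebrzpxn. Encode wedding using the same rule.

Vowels shift forward by 9 and consonants shift forward by 12.
Applying it to wedding: w(cons)+12=i, e(vowel)+9=n, d(cons)+12=p, d(cons)+12=p, i(vowel)+9=r, n(cons)+12=z, g(cons)+12=s.

inpprzs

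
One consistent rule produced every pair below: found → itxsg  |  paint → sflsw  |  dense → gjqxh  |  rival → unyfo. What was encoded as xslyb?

unity

Shifts by position in found: pos 0: f→i (+3), pos 1: o→t (+5), pos 2: u→x (+3), pos 3: n→s (+5) — repeating every 2. It's a Vigenère-style cipher with numeric key [3,5]: position i shifts by key[i mod 2].
Undoing it on xslyb: x−3=u, s−5=n, l−3=i, y−5=t, b−3=y.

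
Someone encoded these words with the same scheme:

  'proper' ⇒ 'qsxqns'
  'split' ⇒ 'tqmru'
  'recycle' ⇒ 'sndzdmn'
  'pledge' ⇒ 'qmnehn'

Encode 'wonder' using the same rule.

The shift depends on letter class: consonant p→q is +1, but vowel o→x is +9. Vowels shift forward by 9 and consonants shift forward by 1.
Applying it to wonder: w(cons)+1=x, o(vowel)+9=x, n(cons)+1=o, d(cons)+1=e, e(vowel)+9=n, r(cons)+1=s.

xxoens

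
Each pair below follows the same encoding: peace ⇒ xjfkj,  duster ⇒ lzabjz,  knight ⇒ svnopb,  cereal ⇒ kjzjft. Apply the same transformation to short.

aptzb

The shift depends on letter class: consonant p→x is +8, but vowel e→j is +5. The rule splits by letter class: vowels +5, consonants +8.
Applying it to short: s(cons)+8=a, h(cons)+8=p, o(vowel)+5=t, r(cons)+8=z, t(cons)+8=b.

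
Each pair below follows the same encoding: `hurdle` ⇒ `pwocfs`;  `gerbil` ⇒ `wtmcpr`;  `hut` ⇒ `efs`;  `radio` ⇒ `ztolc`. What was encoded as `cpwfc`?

Read the word backwards and shift each letter +11.
Decoding cpwfc: shift back: c−11=r, p−11=e, w−11=l, f−11=u, c−11=r → relur; then reverse → ruler.

ruler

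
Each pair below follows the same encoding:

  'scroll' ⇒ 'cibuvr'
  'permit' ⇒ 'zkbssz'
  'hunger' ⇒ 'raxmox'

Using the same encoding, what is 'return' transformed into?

Shifts by position in scroll: pos 0: s→c (+10), pos 1: c→i (+6), pos 2: r→b (+10), pos 3: o→u (+6) — repeating every 2. The shifts repeat in a cycle of length 2: positions 0,1,… shift by +10, +6, then the pattern repeats.
On return: r+10=b, e+6=k, t+10=d, u+6=a, r+10=b, n+6=t.

bkdabt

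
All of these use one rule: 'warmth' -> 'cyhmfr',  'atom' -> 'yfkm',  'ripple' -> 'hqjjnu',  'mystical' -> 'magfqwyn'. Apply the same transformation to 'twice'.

This is an affine cipher: with a=0,…,z=25, each position x becomes (25x+24) mod 26.
For twice: t(19)→25·19+24≡5=f; w(22)→25·22+24≡2=c; i(8)→25·8+24≡16=q; c(2)→25·2+24≡22=w; e(4)→25·4+24≡20=u (all mod 26).

fcqwu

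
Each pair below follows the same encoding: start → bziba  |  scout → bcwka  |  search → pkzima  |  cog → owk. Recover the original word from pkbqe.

Two steps: reverse the string, then apply a Caesar shift of +8.
Reversing it on pkbqe: shift back: p−8=h, k−8=c, b−8=t, q−8=i, e−8=w → hctiw; then reverse → witch.

witch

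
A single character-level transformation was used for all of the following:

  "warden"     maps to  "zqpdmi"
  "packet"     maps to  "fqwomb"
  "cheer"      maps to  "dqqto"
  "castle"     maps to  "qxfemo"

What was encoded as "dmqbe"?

The output letters match the input read backwards, each shifted +12: warden reversed is nedraw. Two steps: reverse the string, then apply a Caesar shift of +12.
Decoding dmqbe: shift back: d−12=r, m−12=a, q−12=e, b−12=p, e−12=s → raeps; then reverse → spear.

spear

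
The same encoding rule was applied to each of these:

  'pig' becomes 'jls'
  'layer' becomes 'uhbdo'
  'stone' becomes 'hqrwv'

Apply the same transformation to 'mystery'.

buhwvbp

The output letters match the input read backwards, each shifted +3: pig reversed is gip. The word is reversed, then every letter is shifted forward by 3.
On mystery: reverse → yretsym; then shift: y+3=b, r+3=u, e+3=h, t+3=w, s+3=v, y+3=b, m+3=p.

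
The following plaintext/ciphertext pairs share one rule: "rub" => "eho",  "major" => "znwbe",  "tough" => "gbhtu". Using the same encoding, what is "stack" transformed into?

It's a constant shift of +13 (ROT13).
Applying it to stack: s+13=f, t+13=g, a+13=n, c+13=p, k+13=x.

fgnpx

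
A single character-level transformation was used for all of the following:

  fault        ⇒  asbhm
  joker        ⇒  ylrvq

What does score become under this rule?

Two steps: reverse the string, then apply a Caesar shift of +7.
Applying it to score: reverse → erocs; then shift: e+7=l, r+7=y, o+7=v, c+7=j, s+7=z.

lyvjz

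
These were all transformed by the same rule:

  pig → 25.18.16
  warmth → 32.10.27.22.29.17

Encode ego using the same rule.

14.16.24

The number is (letter's place in the alphabet, a=1) + 9.
Applying it to ego: e=5→14, g=7→16, o=15→24.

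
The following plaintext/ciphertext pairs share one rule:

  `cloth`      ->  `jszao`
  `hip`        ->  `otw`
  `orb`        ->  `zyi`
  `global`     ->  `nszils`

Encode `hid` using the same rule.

otk

The shift depends on letter class: consonant c→j is +7, but vowel o→z is +11. Two shifts are in play — +11 for a/e/i/o/u, +7 for every other letter.
For hid: h(cons)+7=o, i(vowel)+11=t, d(cons)+7=k.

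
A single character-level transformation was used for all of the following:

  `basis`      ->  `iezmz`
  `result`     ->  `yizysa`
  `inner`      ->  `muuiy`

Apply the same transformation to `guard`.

The shift depends on letter class: consonant b→i is +7, but vowel a→e is +4. The rule splits by letter class: vowels +4, consonants +7.
For guard: g(cons)+7=n, u(vowel)+4=y, a(vowel)+4=e, r(cons)+7=y, d(cons)+7=k.

nyeyk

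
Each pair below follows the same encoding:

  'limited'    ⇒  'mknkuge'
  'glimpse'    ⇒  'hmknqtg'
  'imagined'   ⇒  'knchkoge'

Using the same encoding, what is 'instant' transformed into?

kotucou

The shift depends on letter class: consonant l→m is +1, but vowel i→k is +2. Vowels shift forward by 2 and consonants shift forward by 1.
On instant: i(vowel)+2=k, n(cons)+1=o, s(cons)+1=t, t(cons)+1=u, a(vowel)+2=c, n(cons)+1=o, t(cons)+1=u.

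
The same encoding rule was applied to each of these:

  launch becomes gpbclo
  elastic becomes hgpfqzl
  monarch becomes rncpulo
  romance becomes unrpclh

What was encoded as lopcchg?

channel

l(11)→g(6) and a(0)→p(15) fit y≡11x+15 (mod 26); the inverse of 11 mod 26 is 19. This is an affine cipher: with a=0,…,z=25, each position x becomes (11x+15) mod 26.
Reversing it on lopcchg: l(11)→19·(11−15)≡2=c; o(14)→19·(14−15)≡7=h; p(15)→19·(15−15)≡0=a; c(2)→19·(2−15)≡13=n; c(2)→19·(2−15)≡13=n; h(7)→19·(7−15)≡4=e; g(6)→19·(6−15)≡11=l (all mod 26).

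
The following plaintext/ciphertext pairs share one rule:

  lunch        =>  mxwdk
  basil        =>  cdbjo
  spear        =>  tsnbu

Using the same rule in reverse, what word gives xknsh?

Shifts by position in lunch: pos 0: l→m (+1), pos 1: u→x (+3), pos 2: n→w (+9), pos 3: c→d (+1), pos 4: h→k (+3) — repeating every 3. The shifts repeat in a cycle of length 3: positions 0,1,… shift by +1, +3, +9, then the pattern repeats.
Undoing it on xknsh: x−1=w, k−3=h, n−9=e, s−1=r, h−3=e.

where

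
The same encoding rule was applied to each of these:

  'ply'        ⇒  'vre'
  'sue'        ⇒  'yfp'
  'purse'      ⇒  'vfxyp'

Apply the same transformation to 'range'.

The shift depends on letter class: consonant p→v is +6, but vowel u→f is +11. Two shifts are in play — +11 for a/e/i/o/u, +6 for every other letter.
For range: r(cons)+6=x, a(vowel)+11=l, n(cons)+6=t, g(cons)+6=m, e(vowel)+11=p.

xltmp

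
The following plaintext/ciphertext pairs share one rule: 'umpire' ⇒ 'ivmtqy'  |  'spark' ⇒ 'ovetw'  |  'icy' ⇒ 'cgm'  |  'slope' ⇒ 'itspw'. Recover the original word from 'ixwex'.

taste

Read the word backwards and shift each letter +4.
Decoding ixwex: shift back: i−4=e, x−4=t, w−4=s, e−4=a, x−4=t → etsat; then reverse → taste.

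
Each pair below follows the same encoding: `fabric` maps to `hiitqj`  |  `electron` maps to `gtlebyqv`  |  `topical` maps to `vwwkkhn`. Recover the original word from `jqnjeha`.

A repeating key of period 3 is used — shifts +2, +8, +7 over and over.
Undoing it on jqnjeha: j−2=h, q−8=i, n−7=g, j−2=h, e−8=w, h−7=a, a−2=y.

highway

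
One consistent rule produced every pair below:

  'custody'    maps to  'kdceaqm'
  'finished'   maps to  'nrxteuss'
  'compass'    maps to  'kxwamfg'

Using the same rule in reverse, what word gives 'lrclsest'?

Each letter shifts forward by (position + 8), i.e. 8, 9, 10, … — the shift grows by one for each successive letter.
Undoing it on lrclsest: l−8=d, r−9=i, c−10=s, l−11=a, s−12=g, e−13=r, s−14=e, t−15=e.

disagree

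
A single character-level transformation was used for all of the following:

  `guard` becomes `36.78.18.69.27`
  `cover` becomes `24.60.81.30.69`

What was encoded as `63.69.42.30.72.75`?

priest

g(#7)→36 and u(#21)→78: differences scale by 3, so n = 3·pos + 15. Each letter becomes 3×(its alphabet position, a=1..z=26) + 15.
Decoding 63.69.42.30.72.75: 63→(63−15)÷3=16=p, 69→(69−15)÷3=18=r, 42→(42−15)÷3=9=i, 30→(30−15)÷3=5=e, 72→(72−15)÷3=19=s, 75→(75−15)÷3=20=t.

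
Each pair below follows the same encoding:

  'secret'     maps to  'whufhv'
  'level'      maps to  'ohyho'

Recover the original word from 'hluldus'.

The output letters match the input read backwards, each shifted +3: secret reversed is terces. Read the word backwards and shift each letter +3.
Decoding hluldus: shift back: h−3=e, l−3=i, u−3=r, l−3=i, d−3=a, u−3=r, s−3=p → eiriarp; then reverse → prairie.

prairie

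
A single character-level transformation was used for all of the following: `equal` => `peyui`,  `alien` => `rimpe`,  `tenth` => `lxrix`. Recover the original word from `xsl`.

hot

The word is reversed, then every letter is shifted forward by 4.
Decoding xsl: shift back: x−4=t, s−4=o, l−4=h → toh; then reverse → hot.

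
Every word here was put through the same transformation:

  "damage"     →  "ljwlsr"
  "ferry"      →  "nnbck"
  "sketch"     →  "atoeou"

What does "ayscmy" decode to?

In damage: d→l is +8, a→j is +9, m→w is +10, a→l is +11 — the shift increases by 1 each position. Letter i (0-indexed) is shifted by i+8, so successive shifts are 8, 9, 10, ….
Undoing it on ayscmy: a−8=s, y−9=p, s−10=i, c−11=r, m−12=a, y−13=l.

spiral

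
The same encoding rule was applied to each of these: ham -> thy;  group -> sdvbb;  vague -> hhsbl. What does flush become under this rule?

The rule splits by letter class: vowels +7, consonants +12.
On flush: f(cons)+12=r, l(cons)+12=x, u(vowel)+7=b, s(cons)+12=e, h(cons)+12=t.

rxbet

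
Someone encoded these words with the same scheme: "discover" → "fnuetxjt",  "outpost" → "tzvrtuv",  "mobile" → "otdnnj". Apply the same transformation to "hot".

The shift depends on letter class: consonant d→f is +2, but vowel i→n is +5. The rule splits by letter class: vowels +5, consonants +2.
Applying it to hot: h(cons)+2=j, o(vowel)+5=t, t(cons)+2=v.

jtv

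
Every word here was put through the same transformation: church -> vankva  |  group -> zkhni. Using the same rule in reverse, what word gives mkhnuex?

trouble

Compare letters: c→v is +19, h→a is +19, u→n is +19 — a constant shift. Each letter is shifted forward by 19 in the alphabet (a Caesar shift of +19).
Reversing it on mkhnuex: m−19=t, k−19=r, h−19=o, n−19=u, u−19=b, e−19=l, x−19=e.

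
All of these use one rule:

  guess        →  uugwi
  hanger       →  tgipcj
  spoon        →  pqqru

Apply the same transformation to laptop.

rqvrcn

Read the word backwards and shift each letter +2.
On laptop: reverse → potpal; then shift: p+2=r, o+2=q, t+2=v, p+2=r, a+2=c, l+2=n.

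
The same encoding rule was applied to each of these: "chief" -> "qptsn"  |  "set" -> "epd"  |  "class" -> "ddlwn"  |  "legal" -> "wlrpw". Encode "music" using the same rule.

The output letters match the input read backwards, each shifted +11: chief reversed is feihc. Two steps: reverse the string, then apply a Caesar shift of +11.
Applying it to music: reverse → cisum; then shift: c+11=n, i+11=t, s+11=d, u+11=f, m+11=x.

ntdfx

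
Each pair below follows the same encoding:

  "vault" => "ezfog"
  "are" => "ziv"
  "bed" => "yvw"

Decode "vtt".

Each letter is replaced by its mirror in the alphabet: a↔z, b↔y, c↔x, and so on (the Atbash cipher).
Undoing it on vtt: v↔e, t↔g, t↔g.

egg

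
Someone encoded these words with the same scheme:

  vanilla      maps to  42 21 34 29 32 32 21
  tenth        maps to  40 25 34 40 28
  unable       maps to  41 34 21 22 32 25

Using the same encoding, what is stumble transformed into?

39 40 41 33 22 32 25

v is letter #22 and maps to 42: an offset of 20. Letters become their 1-based position plus 20 (so a→21, b→22, …).
On stumble: s=19→39, t=20→40, u=21→41, m=13→33, b=2→22, l=12→32, e=5→25.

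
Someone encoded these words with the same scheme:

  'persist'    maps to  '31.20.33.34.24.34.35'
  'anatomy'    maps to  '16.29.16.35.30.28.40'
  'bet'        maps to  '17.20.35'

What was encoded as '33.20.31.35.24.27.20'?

reptile

p is letter #16 and maps to 31: an offset of 15. The number is (letter's place in the alphabet, a=1) + 15.
Undoing it on 33.20.31.35.24.27.20: 33→(33−15)÷1=18=r, 20→(20−15)÷1=5=e, 31→(31−15)÷1=16=p, 35→(35−15)÷1=20=t, 24→(24−15)÷1=9=i, 27→(27−15)÷1=12=l, 20→(20−15)÷1=5=e.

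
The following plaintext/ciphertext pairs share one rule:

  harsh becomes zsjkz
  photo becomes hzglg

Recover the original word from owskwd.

Compare letters: h→z is +18, a→s is +18, r→j is +18 — a constant shift. Every letter moves 18 places later in the alphabet, wrapping around z→a.
Decoding owskwd: o−18=w, w−18=e, s−18=a, k−18=s, w−18=e, d−18=l.

weasel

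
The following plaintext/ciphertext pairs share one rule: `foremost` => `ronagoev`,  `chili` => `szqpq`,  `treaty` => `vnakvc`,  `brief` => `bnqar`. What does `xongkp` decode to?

normal

f(5)→r(17) and o(14)→o(14) fit y≡17x+10 (mod 26); the inverse of 17 mod 26 is 23. Treating letters as 0–25, the rule is x ↦ 17x + 10 (mod 26).
Reversing it on xongkp: x(23)→23·(23−10)≡13=n; o(14)→23·(14−10)≡14=o; n(13)→23·(13−10)≡17=r; g(6)→23·(6−10)≡12=m; k(10)→23·(10−10)≡0=a; p(15)→23·(15−10)≡11=l (all mod 26).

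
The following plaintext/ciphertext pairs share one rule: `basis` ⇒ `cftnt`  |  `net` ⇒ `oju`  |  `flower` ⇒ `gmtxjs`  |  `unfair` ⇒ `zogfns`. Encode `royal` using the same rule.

stzfm

Vowels shift forward by 5 and consonants shift forward by 1.
Applying it to royal: r(cons)+1=s, o(vowel)+5=t, y(cons)+1=z, a(vowel)+5=f, l(cons)+1=m.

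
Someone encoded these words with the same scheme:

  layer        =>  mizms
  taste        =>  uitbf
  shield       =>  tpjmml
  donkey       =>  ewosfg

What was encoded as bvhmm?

It's a Vigenère-style cipher with numeric key [1,8]: position i shifts by key[i mod 2].
Reversing it on bvhmm: b−1=a, v−8=n, h−1=g, m−8=e, m−1=l.

angel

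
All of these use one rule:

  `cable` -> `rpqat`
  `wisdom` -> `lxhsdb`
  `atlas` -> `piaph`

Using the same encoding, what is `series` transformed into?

htgxth

Compare letters: c→r is +15, a→p is +15, b→q is +15 — a constant shift. Each letter is shifted forward by 15 in the alphabet (a Caesar shift of +15).
Applying it to series: s+15=h, e+15=t, r+15=g, i+15=x, e+15=t, s+15=h.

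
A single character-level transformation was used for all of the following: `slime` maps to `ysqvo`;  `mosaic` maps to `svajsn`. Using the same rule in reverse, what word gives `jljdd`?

Each letter shifts forward by (position + 6), i.e. 6, 7, 8, … — the shift grows by one for each successive letter.
Decoding jljdd: j−6=d, l−7=e, j−8=b, d−9=u, d−10=t.

debut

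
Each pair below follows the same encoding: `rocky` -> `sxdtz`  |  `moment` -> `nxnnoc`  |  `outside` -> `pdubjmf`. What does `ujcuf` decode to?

Shifts by position in rocky: pos 0: r→s (+1), pos 1: o→x (+9), pos 2: c→d (+1), pos 3: k→t (+9) — repeating every 2. The shifts repeat in a cycle of length 2: positions 0,1,… shift by +1, +9, then the pattern repeats.
Decoding ujcuf: u−1=t, j−9=a, c−1=b, u−9=l, f−1=e.

table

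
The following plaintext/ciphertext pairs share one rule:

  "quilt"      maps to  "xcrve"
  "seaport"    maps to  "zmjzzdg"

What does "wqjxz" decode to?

In quilt: q→x is +7, u→c is +8, i→r is +9, l→v is +10 — the shift increases by 1 each position. Each letter shifts forward by (position + 7), i.e. 7, 8, 9, … — the shift grows by one for each successive letter.
Undoing it on wqjxz: w−7=p, q−8=i, j−9=a, x−10=n, z−11=o.

piano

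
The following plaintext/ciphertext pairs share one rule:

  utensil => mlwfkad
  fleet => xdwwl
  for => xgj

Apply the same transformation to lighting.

dayzlafy

Compare letters: u→m is +18, t→l is +18, e→w is +18 — a constant shift. This is a Caesar cipher with shift 18.
Applying it to lighting: l+18=d, i+18=a, g+18=y, h+18=z, t+18=l, i+18=a, n+18=f, g+18=y.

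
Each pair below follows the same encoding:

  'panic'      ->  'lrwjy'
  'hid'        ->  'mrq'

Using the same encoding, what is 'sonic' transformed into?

lrwxb

The output letters match the input read backwards, each shifted +9: panic reversed is cinap. Two steps: reverse the string, then apply a Caesar shift of +9.
For sonic: reverse → cinos; then shift: c+9=l, i+9=r, n+9=w, o+9=x, s+9=b.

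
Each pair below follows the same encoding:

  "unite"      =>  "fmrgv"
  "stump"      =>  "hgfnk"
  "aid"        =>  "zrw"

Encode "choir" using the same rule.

xslri

Each pair mirrors across the alphabet (u↔f, n↔m, i↔r): positions sum to 25. This is the alphabet-reversal cipher (Atbash): a becomes z, b becomes y, etc.
For choir: c↔x, h↔s, o↔l, i↔r, r↔i.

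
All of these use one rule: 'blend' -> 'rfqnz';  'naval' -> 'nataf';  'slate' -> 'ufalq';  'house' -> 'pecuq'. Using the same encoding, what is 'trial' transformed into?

ldgaf

b(1)→r(17) and l(11)→f(5) fit y≡17x+0 (mod 26); the inverse of 17 mod 26 is 23. This is an affine cipher: with a=0,…,z=25, each position x becomes (17x+0) mod 26.
Applying it to trial: t(19)→17·19+0≡11=l; r(17)→17·17+0≡3=d; i(8)→17·8+0≡6=g; a(0)→17·0+0≡0=a; l(11)→17·11+0≡5=f (all mod 26).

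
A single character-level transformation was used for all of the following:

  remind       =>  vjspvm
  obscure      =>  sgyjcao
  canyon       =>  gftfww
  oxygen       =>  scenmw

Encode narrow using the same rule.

rfxywf

In remind: r→v is +4, e→j is +5, m→s is +6, i→p is +7 — the shift increases by 1 each position. The shift increases by 1 at each position, starting from +4: 4, 5, 6, ….
On narrow: n+4=r, a+5=f, r+6=x, r+7=y, o+8=w, w+9=f.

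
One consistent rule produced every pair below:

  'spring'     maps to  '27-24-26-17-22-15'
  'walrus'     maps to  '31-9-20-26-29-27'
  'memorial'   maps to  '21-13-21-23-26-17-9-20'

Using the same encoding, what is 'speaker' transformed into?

27-24-13-9-19-13-26

s is letter #19 and maps to 27: an offset of 8. Letters become their 1-based position plus 8 (so a→9, b→10, …).
On speaker: s=19→27, p=16→24, e=5→13, a=1→9, k=11→19, e=5→13, r=18→26.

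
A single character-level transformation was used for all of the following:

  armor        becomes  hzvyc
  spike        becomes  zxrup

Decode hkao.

Letter i (0-indexed) is shifted by i+7, so successive shifts are 7, 8, 9, ….
Undoing it on hkao: h−7=a, k−8=c, a−9=r, o−10=e.

acre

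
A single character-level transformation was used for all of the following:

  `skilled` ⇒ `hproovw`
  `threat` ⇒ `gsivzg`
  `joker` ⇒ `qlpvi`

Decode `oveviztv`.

leverage

Letters are reflected about the middle of the alphabet (position → 25−position): Atbash.
Reversing it on oveviztv: o↔l, v↔e, e↔v, v↔e, i↔r, z↔a, t↔g, v↔e.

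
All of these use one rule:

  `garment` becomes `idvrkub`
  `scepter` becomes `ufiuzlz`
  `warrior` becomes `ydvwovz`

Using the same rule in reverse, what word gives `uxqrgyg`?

summary

In garment: g→i is +2, a→d is +3, r→v is +4, m→r is +5 — the shift increases by 1 each position. The shift increases by 1 at each position, starting from +2: 2, 3, 4, ….
Decoding uxqrgyg: u−2=s, x−3=u, q−4=m, r−5=m, g−6=a, y−7=r, g−8=y.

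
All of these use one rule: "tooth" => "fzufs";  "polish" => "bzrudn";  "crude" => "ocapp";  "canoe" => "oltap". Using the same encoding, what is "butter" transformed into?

Shifts by position in tooth: pos 0: t→f (+12), pos 1: o→z (+11), pos 2: o→u (+6), pos 3: t→f (+12), pos 4: h→s (+11) — repeating every 3. A repeating key of period 3 is used — shifts +12, +11, +6 over and over.
Applying it to butter: b+12=n, u+11=f, t+6=z, t+12=f, e+11=p, r+6=x.

nfzfpx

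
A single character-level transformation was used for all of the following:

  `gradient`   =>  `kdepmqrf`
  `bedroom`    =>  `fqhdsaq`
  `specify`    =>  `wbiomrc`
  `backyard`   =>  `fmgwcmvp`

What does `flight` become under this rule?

jxmslf

Shifts by position in gradient: pos 0: g→k (+4), pos 1: r→d (+12), pos 2: a→e (+4), pos 3: d→p (+12) — repeating every 2. The shifts repeat in a cycle of length 2: positions 0,1,… shift by +4, +12, then the pattern repeats.
On flight: f+4=j, l+12=x, i+4=m, g+12=s, h+4=l, t+12=f.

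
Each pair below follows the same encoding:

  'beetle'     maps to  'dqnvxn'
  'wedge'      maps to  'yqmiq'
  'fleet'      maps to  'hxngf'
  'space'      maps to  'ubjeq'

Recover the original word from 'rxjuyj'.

plasma

Shifts by position in beetle: pos 0: b→d (+2), pos 1: e→q (+12), pos 2: e→n (+9), pos 3: t→v (+2), pos 4: l→x (+12), pos 5: e→n (+9) — repeating every 3. It's a Vigenère-style cipher with numeric key [2,12,9]: position i shifts by key[i mod 3].
Decoding rxjuyj: r−2=p, x−12=l, j−9=a, u−2=s, y−12=m, j−9=a.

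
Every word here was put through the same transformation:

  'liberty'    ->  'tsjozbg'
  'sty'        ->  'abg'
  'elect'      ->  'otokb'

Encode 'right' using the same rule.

The shift depends on letter class: consonant l→t is +8, but vowel i→s is +10. Vowels shift forward by 10 and consonants shift forward by 8.
On right: r(cons)+8=z, i(vowel)+10=s, g(cons)+8=o, h(cons)+8=p, t(cons)+8=b.

zsopb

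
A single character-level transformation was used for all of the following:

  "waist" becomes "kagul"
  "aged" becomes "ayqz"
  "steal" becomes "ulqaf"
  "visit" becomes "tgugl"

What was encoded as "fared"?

w(22)→k(10) and a(0)→a(0) fit y≡17x+0 (mod 26); the inverse of 17 mod 26 is 23. Treating letters as 0–25, the rule is x ↦ 17x + 0 (mod 26).
Reversing it on fared: f(5)→23·(5−0)≡11=l; a(0)→23·(0−0)≡0=a; r(17)→23·(17−0)≡1=b; e(4)→23·(4−0)≡14=o; d(3)→23·(3−0)≡17=r (all mod 26).

labor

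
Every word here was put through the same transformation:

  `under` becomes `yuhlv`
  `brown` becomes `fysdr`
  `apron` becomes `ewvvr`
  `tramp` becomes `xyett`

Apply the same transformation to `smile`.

wtmsi

The shifts repeat in a cycle of length 2: positions 0,1,… shift by +4, +7, then the pattern repeats.
Applying it to smile: s+4=w, m+7=t, i+4=m, l+7=s, e+4=i.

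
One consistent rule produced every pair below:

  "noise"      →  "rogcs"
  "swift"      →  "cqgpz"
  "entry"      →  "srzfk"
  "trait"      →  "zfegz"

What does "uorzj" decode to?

month

n(13)→r(17) and o(14)→o(14) fit y≡23x+4 (mod 26); the inverse of 23 mod 26 is 17. Each letter's alphabet position (a=0..z=25) is mapped through 23·x+4 mod 26 — an affine cipher.
Reversing it on uorzj: u(20)→17·(20−4)≡12=m; o(14)→17·(14−4)≡14=o; r(17)→17·(17−4)≡13=n; z(25)→17·(25−4)≡19=t; j(9)→17·(9−4)≡7=h (all mod 26).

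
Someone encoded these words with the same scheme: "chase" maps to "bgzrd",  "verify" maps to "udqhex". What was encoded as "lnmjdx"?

monkey

This is a Caesar cipher with shift 25.
Decoding lnmjdx: l−25=m, n−25=o, m−25=n, j−25=k, d−25=e, x−25=y.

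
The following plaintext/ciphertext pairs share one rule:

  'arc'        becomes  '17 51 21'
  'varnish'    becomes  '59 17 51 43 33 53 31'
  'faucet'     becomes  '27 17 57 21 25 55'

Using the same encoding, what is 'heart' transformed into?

a(#1)→17 and r(#18)→51: differences scale by 2, so n = 2·pos + 15. Each letter becomes 2×(its alphabet position, a=1..z=26) + 15.
Applying it to heart: h=8→31, e=5→25, a=1→17, r=18→51, t=20→55.

31 25 17 51 55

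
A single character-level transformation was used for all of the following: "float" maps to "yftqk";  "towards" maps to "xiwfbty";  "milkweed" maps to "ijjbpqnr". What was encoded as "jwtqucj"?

Read the word backwards and shift each letter +5.
Reversing it on jwtqucj: shift back: j−5=e, w−5=r, t−5=o, q−5=l, u−5=p, c−5=x, j−5=e → erolpxe; then reverse → explore.

explore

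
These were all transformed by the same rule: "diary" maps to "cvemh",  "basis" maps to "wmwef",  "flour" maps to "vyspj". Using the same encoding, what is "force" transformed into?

The output letters match the input read backwards, each shifted +4: diary reversed is yraid. Two steps: reverse the string, then apply a Caesar shift of +4.
On force: reverse → ecrof; then shift: e+4=i, c+4=g, r+4=v, o+4=s, f+4=j.

igvsj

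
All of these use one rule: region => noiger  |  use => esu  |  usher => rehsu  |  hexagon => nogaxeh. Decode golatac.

catalog

It's just the letters in reverse order.
Reversing it on golatac: then reverse → catalog.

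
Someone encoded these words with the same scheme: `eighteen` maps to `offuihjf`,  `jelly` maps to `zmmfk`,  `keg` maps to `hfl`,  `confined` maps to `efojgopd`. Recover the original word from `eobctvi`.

husband

The output letters match the input read backwards, each shifted +1: eighteen reversed is neethgie. The word is reversed, then every letter is shifted forward by 1.
Undoing it on eobctvi: shift back: e−1=d, o−1=n, b−1=a, c−1=b, t−1=s, v−1=u, i−1=h → dnabsuh; then reverse → husband.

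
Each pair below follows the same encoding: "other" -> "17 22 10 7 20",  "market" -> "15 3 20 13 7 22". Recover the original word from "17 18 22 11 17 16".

option

o is letter #15 and maps to 17: an offset of 2. Letters become their 1-based position plus 2 (so a→3, b→4, …).
Undoing it on 17 18 22 11 17 16: 17→(17−2)÷1=15=o, 18→(18−2)÷1=16=p, 22→(22−2)÷1=20=t, 11→(11−2)÷1=9=i, 17→(17−2)÷1=15=o, 16→(16−2)÷1=14=n.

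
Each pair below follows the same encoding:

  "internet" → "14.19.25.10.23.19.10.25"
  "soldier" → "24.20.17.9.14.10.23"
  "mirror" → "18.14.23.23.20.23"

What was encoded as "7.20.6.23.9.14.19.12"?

boarding

i is letter #9 and maps to 14: an offset of 5. Letters become their 1-based position plus 5 (so a→6, b→7, …).
Undoing it on 7.20.6.23.9.14.19.12: 7→(7−5)÷1=2=b, 20→(20−5)÷1=15=o, 6→(6−5)÷1=1=a, 23→(23−5)÷1=18=r, 9→(9−5)÷1=4=d, 14→(14−5)÷1=9=i, 19→(19−5)÷1=14=n, 12→(12−5)÷1=7=g.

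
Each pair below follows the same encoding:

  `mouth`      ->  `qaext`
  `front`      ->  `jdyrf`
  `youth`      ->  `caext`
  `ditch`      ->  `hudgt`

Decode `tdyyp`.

A repeating key of period 3 is used — shifts +4, +12, +10 over and over.
Decoding tdyyp: t−4=p, d−12=r, y−10=o, y−4=u, p−12=d.

proud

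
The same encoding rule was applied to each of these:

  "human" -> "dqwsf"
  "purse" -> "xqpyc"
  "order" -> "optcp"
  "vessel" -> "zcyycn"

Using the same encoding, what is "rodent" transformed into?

h(7)→d(3) and u(20)→q(16) fit y≡9x+18 (mod 26); the inverse of 9 mod 26 is 3. Each letter's alphabet position (a=0..z=25) is mapped through 9·x+18 mod 26 — an affine cipher.
Applying it to rodent: r(17)→9·17+18≡15=p; o(14)→9·14+18≡14=o; d(3)→9·3+18≡19=t; e(4)→9·4+18≡2=c; n(13)→9·13+18≡5=f; t(19)→9·19+18≡7=h (all mod 26).

potcfh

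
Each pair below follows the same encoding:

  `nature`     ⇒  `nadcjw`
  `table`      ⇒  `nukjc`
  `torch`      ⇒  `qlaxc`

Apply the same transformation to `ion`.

Read the word backwards and shift each letter +9.
For ion: reverse → noi; then shift: n+9=w, o+9=x, i+9=r.

wxr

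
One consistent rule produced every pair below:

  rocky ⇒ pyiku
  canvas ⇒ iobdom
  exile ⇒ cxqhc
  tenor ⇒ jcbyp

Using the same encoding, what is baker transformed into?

lokcp

r(17)→p(15) and o(14)→y(24) fit y≡23x+14 (mod 26); the inverse of 23 mod 26 is 17. Treating letters as 0–25, the rule is x ↦ 23x + 14 (mod 26).
On baker: b(1)→23·1+14≡11=l; a(0)→23·0+14≡14=o; k(10)→23·10+14≡10=k; e(4)→23·4+14≡2=c; r(17)→23·17+14≡15=p (all mod 26).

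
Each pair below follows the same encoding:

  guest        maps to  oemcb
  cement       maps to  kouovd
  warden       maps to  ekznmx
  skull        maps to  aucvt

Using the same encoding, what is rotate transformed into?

Shifts by position in guest: pos 0: g→o (+8), pos 1: u→e (+10), pos 2: e→m (+8), pos 3: s→c (+10) — repeating every 2. The shifts repeat in a cycle of length 2: positions 0,1,… shift by +8, +10, then the pattern repeats.
On rotate: r+8=z, o+10=y, t+8=b, a+10=k, t+8=b, e+10=o.

zybkbo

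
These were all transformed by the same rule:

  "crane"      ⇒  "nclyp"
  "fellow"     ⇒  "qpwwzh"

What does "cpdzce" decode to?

Compare letters: c→n is +11, r→c is +11, a→l is +11 — a constant shift. Every letter moves 11 places later in the alphabet, wrapping around z→a.
Undoing it on cpdzce: c−11=r, p−11=e, d−11=s, z−11=o, c−11=r, e−11=t.

resort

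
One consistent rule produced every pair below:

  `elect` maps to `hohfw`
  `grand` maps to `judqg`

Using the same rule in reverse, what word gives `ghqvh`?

Compare letters: e→h is +3, l→o is +3, e→h is +3 — a constant shift. Every letter moves 3 places later in the alphabet, wrapping around z→a.
Reversing it on ghqvh: g−3=d, h−3=e, q−3=n, v−3=s, h−3=e.

dense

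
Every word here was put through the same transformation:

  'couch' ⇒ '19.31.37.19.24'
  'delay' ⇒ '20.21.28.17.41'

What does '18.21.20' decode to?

Letters become their 1-based position plus 16 (so a→17, b→18, …).
Undoing it on 18.21.20: 18→(18−16)÷1=2=b, 21→(21−16)÷1=5=e, 20→(20−16)÷1=4=d.

bed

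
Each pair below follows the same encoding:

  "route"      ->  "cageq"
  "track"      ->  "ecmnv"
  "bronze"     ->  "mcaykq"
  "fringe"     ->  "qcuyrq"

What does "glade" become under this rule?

The shift depends on letter class: consonant r→c is +11, but vowel o→a is +12. Vowels shift forward by 12 and consonants shift forward by 11.
For glade: g(cons)+11=r, l(cons)+11=w, a(vowel)+12=m, d(cons)+11=o, e(vowel)+12=q.

rwmoq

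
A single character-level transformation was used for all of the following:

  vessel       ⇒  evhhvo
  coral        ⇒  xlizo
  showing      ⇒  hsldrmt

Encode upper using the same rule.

fkkvi

Letters are reflected about the middle of the alphabet (position → 25−position): Atbash.
On upper: u↔f, p↔k, p↔k, e↔v, r↔i.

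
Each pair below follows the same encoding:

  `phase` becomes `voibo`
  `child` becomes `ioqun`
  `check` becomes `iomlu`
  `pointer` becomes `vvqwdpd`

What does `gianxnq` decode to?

In phase: p→v is +6, h→o is +7, a→i is +8, s→b is +9 — the shift increases by 1 each position. The shift increases by 1 at each position, starting from +6: 6, 7, 8, ….
Undoing it on gianxnq: g−6=a, i−7=b, a−8=s, n−9=e, x−10=n, n−11=c, q−12=e.

absence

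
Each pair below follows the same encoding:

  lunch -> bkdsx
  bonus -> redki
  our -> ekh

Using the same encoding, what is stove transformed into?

Compare letters: l→b is +16, u→k is +16, n→d is +16 — a constant shift. This is a Caesar cipher with shift 16.
Applying it to stove: s+16=i, t+16=j, o+16=e, v+16=l, e+16=u.

ijelu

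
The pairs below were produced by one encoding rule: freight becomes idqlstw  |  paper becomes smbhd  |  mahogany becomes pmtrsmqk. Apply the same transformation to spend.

vbqqp

Shifts by position in freight: pos 0: f→i (+3), pos 1: r→d (+12), pos 2: e→q (+12), pos 3: i→l (+3), pos 4: g→s (+12), pos 5: h→t (+12) — repeating every 3. A repeating key of period 3 is used — shifts +3, +12, +12 over and over.
On spend: s+3=v, p+12=b, e+12=q, n+3=q, d+12=p.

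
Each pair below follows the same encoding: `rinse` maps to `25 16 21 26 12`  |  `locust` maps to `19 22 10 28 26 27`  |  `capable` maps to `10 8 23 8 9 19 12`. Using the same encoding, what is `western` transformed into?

30 12 26 27 12 25 21

r is letter #18 and maps to 25: an offset of 7. Each letter is replaced by its alphabet position (a=1..z=26) + 7.
On western: w=23→30, e=5→12, s=19→26, t=20→27, e=5→12, r=18→25, n=14→21.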